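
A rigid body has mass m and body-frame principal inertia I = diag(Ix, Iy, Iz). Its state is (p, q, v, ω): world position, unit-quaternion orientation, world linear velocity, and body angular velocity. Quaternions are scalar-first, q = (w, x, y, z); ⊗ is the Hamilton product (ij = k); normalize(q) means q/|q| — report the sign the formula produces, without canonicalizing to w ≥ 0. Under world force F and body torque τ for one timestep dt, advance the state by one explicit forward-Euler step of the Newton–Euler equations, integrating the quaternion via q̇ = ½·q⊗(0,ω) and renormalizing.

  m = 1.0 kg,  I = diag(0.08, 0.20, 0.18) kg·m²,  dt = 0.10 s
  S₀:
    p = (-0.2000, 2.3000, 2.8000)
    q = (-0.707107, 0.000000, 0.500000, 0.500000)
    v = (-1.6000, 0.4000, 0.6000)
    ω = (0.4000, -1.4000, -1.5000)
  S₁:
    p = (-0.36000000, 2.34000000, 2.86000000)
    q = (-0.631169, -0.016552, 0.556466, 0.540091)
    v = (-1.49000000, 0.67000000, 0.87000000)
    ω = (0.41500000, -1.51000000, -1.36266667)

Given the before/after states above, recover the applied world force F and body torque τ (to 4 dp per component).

F = (1.1000, 2.7000, 2.7000)
τ = (-0.0300, -0.1600, 0.1800)

Δv = v₁−v₀ = (0.11000000, 0.27000000, 0.27000000)
applied force F = (1.1000, 2.7000, 2.7000)
rate change Δω = (0.01500000, -0.11000000, 0.13733333)
I·α + gyro = (-0.0300, -0.1600, 0.1800)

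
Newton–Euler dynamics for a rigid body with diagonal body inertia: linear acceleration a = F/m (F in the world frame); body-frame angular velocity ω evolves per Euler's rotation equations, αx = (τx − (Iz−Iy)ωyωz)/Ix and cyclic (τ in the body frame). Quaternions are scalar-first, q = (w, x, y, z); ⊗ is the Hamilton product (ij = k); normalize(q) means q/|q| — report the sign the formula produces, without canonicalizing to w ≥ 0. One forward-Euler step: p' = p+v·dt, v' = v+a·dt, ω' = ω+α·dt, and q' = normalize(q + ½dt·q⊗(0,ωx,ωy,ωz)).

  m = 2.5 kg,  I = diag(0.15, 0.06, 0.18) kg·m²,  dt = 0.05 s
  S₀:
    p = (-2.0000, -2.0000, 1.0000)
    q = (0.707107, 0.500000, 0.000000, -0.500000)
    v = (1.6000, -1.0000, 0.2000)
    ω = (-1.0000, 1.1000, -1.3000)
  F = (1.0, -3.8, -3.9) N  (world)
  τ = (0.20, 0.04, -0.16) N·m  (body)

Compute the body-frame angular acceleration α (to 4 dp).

α = (2.4773, 1.3167, -1.4389)

gyro term ω×Iω = (-0.1716, -0.0390, 0.0990)
α = I⁻¹(τ − ω×Iω) = (2.4773, 1.3167, -1.4389)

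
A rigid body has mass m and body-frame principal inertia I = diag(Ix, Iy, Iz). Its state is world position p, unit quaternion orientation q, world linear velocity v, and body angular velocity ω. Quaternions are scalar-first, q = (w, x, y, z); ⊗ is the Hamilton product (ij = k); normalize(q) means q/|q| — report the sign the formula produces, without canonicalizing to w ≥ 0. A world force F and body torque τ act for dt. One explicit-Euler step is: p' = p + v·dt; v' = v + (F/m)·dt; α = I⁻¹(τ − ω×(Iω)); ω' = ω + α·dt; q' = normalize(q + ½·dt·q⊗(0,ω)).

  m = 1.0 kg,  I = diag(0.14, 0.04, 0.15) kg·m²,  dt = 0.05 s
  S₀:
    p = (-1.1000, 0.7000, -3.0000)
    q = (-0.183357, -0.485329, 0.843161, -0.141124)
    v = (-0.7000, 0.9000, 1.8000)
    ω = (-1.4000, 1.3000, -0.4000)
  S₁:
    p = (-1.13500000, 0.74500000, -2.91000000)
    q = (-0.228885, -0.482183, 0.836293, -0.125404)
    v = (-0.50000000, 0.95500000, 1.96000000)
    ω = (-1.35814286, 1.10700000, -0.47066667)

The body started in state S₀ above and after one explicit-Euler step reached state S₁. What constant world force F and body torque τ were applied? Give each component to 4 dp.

F = (4.0000, 1.1000, 3.2000)
τ = (0.0600, -0.1600, -0.0300)

ω₁ − ω₀ = (0.04185714, -0.19300000, -0.07066667)
τ = I·(Δω/dt) + ω₀×(Iω₀) = (0.0600, -0.1600, -0.0300)
Δv = v₁−v₀ = (0.20000000, 0.05500000, 0.16000000)
F = m·Δv/dt = (4.0000, 1.1000, 3.2000)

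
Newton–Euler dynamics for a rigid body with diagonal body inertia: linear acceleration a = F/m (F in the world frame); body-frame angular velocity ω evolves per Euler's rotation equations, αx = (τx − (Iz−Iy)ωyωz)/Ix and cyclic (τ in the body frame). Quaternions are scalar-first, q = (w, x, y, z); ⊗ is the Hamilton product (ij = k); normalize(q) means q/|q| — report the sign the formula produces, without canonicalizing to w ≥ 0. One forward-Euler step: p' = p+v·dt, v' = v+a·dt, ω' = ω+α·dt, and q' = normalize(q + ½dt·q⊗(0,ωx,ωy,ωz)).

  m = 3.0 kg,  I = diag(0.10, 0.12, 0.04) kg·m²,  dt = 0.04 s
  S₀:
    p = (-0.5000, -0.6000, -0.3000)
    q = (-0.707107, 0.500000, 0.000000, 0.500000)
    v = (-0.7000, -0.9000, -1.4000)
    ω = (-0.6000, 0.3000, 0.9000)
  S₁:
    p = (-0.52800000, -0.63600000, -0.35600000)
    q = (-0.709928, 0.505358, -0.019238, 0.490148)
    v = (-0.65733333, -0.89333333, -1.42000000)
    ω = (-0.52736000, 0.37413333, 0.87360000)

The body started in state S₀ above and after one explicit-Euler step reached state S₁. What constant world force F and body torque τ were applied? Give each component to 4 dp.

rate change Δω = (0.07264000, 0.07413333, -0.02640000)
precession coupling = (-0.0216, -0.0324, -0.0036)
applied torque τ = (0.1600, 0.1900, -0.0300)
Δv = v₁−v₀ = (0.04266667, 0.00666667, -0.02000000)
F = m·Δv/dt = (3.2000, 0.5000, -1.5000)

F = (3.2000, 0.5000, -1.5000)
τ = (0.1600, 0.1900, -0.0300)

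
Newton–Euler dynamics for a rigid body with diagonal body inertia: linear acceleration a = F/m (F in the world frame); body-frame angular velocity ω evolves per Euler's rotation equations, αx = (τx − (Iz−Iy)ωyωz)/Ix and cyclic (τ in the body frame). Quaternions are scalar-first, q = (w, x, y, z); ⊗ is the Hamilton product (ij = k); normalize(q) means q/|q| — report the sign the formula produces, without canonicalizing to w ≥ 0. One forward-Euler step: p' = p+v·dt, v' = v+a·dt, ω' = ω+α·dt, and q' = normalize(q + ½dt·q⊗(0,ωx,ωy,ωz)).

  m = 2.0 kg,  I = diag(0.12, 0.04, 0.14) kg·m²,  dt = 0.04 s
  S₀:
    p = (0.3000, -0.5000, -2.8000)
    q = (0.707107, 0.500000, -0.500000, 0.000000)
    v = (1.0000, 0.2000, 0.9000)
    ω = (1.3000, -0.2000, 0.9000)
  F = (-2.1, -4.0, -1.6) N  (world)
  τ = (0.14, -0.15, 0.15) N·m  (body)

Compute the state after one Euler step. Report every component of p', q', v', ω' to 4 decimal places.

p' = (0.3400, -0.4920, -2.7640)
q' = (0.6918, 0.5091, -0.5116, 0.0237)
v' = (0.9580, 0.1200, 0.8680)
ω' = (1.3527, -0.3266, 0.9369)

new position p' = (0.3400, -0.4920, -2.7640)
v' = v + a·dt = (0.9580, 0.1200, 0.8680)
ω×(Iω) gyroscopic = (-0.0180, -0.0234, 0.0208)
angular accel α = (1.3167, -3.1650, 0.9229)
new body rate ω' = (1.3527, -0.3266, 0.9369)
Hamilton product q⊗(0,ω) = (-0.7500000, 0.4692391, -0.5914214, 1.1863963)
updated quaternion q' = (0.6918, 0.5091, -0.5116, 0.0237)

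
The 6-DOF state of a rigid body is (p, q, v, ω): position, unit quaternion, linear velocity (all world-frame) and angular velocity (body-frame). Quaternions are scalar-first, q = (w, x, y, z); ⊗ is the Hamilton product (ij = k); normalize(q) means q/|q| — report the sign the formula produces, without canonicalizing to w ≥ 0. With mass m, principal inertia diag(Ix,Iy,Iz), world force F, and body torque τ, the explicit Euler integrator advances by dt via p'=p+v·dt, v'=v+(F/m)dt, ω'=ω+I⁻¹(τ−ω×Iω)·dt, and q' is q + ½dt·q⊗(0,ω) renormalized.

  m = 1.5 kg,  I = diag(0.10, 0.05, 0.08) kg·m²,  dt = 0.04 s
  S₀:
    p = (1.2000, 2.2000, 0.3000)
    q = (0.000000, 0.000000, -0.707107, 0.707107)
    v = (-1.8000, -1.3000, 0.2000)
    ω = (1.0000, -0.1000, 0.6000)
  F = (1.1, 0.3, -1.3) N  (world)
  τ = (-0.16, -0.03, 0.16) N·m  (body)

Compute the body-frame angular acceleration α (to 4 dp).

gyro term ω×Iω = (-0.0018, 0.0120, 0.0050)
α = I⁻¹(τ − ω×Iω) = (-1.5820, -0.8400, 1.9375)

α = (-1.5820, -0.8400, 1.9375)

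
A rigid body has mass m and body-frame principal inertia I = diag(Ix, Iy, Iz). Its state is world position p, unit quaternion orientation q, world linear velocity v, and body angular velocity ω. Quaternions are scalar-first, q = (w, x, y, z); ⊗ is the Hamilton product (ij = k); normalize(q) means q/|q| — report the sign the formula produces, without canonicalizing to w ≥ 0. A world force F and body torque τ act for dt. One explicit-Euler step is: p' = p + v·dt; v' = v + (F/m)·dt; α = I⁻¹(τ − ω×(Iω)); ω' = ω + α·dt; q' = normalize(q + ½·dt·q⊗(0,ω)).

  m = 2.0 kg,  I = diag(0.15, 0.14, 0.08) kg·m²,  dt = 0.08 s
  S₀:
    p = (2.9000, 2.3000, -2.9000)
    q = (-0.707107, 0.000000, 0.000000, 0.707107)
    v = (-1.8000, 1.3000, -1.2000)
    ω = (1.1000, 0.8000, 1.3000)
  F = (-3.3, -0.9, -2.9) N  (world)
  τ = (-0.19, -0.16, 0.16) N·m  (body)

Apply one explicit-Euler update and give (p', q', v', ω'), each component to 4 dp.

(τ − ω×Iω)/I = (-0.8507, -1.8579, 2.1100)
new body rate ω' = (1.0319, 0.6514, 1.4688)
Hamilton product q⊗(0,ω) = (-0.9192391, -1.3435033, 0.2121321, -0.9192391)
updated quaternion q' = (-0.7418, -0.0536, 0.0085, 0.6684)
a = F/m = (-1.6500, -0.4500, -1.4500)
p' = p + v·dt = (2.7560, 2.4040, -2.9960)
v + (F/m)dt = (-1.9320, 1.2640, -1.3160)

p' = (2.7560, 2.4040, -2.9960)
q' = (-0.7418, -0.0536, 0.0085, 0.6684)
v' = (-1.9320, 1.2640, -1.3160)
ω' = (1.0319, 0.6514, 1.4688)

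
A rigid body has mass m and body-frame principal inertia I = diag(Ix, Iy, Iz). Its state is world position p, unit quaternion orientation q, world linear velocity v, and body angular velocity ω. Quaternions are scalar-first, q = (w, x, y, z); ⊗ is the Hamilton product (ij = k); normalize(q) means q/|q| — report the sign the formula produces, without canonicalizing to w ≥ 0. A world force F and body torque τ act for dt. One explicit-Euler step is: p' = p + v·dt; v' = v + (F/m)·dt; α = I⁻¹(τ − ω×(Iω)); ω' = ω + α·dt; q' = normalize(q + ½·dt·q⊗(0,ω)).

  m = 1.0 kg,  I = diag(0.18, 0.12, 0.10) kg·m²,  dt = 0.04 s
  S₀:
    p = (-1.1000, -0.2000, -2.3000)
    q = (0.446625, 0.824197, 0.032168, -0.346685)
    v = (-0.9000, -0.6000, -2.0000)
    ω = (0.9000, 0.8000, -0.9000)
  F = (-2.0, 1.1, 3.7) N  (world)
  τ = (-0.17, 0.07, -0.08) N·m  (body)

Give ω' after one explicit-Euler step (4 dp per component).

precession coupling ω×(Iω) = (0.0144, -0.0648, -0.0432)
(τ − ω×Iω)/I = (-1.0244, 1.1233, -0.3680)
ω + α·dt = (0.8590, 0.8449, -0.9147)

ω' = (0.8590, 0.8449, -0.9147)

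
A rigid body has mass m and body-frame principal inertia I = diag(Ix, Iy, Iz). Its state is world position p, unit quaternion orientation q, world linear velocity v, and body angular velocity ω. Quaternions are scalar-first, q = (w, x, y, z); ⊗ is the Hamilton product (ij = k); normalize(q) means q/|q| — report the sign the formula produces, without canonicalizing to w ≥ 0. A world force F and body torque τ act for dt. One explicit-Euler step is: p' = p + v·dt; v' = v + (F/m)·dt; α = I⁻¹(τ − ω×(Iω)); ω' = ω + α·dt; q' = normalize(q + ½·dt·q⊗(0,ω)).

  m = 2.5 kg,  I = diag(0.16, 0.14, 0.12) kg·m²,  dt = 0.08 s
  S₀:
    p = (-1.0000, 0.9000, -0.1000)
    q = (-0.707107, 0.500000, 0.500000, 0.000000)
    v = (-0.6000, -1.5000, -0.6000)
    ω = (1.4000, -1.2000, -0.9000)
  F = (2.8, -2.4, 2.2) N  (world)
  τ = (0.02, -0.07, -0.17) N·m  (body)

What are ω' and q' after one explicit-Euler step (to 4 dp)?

ω' = (1.4208, -1.2112, -1.0357)
q' = (-0.7087, 0.4409, 0.5501, -0.0265)

gyro term ω×Iω = (-0.0216, -0.0504, 0.0336)
angular accel α = (0.2600, -0.1400, -1.6967)
ω' = ω + α·dt = (1.4208, -1.2112, -1.0357)
Hamilton product q⊗(0,ω) = (-0.1000000, -1.4399498, 1.2985284, -0.6636037)
q' = normalize(q + ½dt·q⊗(0,ω)) = (-0.7087, 0.4409, 0.5501, -0.0265)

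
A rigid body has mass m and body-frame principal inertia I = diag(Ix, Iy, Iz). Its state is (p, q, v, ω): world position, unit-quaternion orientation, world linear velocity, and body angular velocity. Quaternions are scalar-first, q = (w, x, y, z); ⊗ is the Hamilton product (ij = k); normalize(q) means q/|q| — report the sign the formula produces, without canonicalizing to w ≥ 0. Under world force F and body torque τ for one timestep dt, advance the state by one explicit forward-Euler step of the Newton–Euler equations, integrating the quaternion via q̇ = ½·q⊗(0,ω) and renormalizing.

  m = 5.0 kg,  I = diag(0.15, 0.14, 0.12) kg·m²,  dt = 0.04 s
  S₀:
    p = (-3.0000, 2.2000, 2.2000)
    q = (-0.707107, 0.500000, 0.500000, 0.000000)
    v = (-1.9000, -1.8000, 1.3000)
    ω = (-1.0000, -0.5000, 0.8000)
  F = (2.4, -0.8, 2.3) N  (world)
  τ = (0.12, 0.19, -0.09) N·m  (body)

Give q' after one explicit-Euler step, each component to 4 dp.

q' = (-0.6918, 0.5219, 0.4989, -0.0063)

2q̇ = q⊗(0,ω) = (0.7500000, 1.1071070, -0.0464465, -0.3156856)
q' = normalize(q + ½dt·q⊗(0,ω)) = (-0.6918, 0.5219, 0.4989, -0.0063)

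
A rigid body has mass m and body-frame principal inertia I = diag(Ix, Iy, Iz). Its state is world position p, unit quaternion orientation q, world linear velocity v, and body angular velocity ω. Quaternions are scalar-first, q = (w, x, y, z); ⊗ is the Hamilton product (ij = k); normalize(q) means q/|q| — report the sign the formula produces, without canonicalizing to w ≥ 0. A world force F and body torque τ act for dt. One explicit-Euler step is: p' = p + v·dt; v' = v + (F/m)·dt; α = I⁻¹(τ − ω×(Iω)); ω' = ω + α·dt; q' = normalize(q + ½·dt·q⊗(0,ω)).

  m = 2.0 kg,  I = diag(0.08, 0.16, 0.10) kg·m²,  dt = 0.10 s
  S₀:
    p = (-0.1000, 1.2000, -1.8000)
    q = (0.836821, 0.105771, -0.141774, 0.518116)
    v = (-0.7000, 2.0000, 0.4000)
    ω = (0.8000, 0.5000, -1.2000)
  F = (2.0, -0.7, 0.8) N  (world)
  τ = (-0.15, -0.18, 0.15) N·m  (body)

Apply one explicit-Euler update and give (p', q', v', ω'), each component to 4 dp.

precession coupling ω×(Iω) = (0.0360, 0.0192, 0.0320)
angular accel α = (-2.3250, -1.2450, 1.1800)
new body rate ω' = (0.5675, 0.3755, -1.0820)
2q̇ = q⊗(0,ω) = (0.6080094, 0.5805276, 0.9598285, -0.8378805)
q + ½dt·q⊗(0,ω), renormalized = (0.8647, 0.1344, -0.0935, 0.4748)
a = (1.0000, -0.3500, 0.4000)
p' = p + v·dt = (-0.1700, 1.4000, -1.7600)
v' = v + a·dt = (-0.6000, 1.9650, 0.4400)

p' = (-0.1700, 1.4000, -1.7600)
q' = (0.8647, 0.1344, -0.0935, 0.4748)
v' = (-0.6000, 1.9650, 0.4400)
ω' = (0.5675, 0.3755, -1.0820)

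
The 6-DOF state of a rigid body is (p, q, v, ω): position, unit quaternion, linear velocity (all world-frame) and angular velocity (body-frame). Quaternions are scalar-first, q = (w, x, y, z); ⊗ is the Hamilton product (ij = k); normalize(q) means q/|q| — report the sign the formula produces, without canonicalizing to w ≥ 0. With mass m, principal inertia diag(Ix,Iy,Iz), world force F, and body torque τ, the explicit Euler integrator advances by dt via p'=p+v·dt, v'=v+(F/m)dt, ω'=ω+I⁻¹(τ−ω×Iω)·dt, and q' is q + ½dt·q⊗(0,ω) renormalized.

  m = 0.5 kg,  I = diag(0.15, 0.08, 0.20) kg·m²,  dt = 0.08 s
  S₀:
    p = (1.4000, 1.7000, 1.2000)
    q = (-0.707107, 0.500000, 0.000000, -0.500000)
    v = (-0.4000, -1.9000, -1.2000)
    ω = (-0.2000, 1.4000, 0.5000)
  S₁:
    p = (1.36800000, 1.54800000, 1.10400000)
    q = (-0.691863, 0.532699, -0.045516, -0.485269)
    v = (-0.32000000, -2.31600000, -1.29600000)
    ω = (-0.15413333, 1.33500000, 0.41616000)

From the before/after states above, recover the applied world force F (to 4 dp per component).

Δv = v₁−v₀ = (0.08000000, -0.41600000, -0.09600000)
m·(v₁−v₀)/dt = (0.5000, -2.6000, -0.6000)

F = (0.5000, -2.6000, -0.6000)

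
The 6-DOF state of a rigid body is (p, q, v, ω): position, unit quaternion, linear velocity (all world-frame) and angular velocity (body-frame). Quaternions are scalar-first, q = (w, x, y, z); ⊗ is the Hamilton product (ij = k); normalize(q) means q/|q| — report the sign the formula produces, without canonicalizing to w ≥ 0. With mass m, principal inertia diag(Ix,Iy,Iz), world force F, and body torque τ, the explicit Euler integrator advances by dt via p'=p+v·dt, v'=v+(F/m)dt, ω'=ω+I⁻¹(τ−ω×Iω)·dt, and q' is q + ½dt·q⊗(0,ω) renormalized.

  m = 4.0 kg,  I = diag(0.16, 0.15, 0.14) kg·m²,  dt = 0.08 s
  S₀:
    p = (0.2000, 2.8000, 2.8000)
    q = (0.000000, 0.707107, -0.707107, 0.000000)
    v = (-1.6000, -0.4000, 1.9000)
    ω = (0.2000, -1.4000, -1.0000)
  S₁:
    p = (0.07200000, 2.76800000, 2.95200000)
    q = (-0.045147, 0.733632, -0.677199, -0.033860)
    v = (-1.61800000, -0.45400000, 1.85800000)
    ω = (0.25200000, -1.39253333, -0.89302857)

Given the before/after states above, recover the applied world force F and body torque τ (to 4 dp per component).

v₁ − v₀ = (-0.01800000, -0.05400000, -0.04200000)
m·(v₁−v₀)/dt = (-0.9000, -2.7000, -2.1000)
Δω = ω₁−ω₀ = (0.05200000, 0.00746667, 0.10697143)
precession coupling = (-0.0140, -0.0040, 0.0028)
τ = I·(Δω/dt) + ω₀×(Iω₀) = (0.0900, 0.0100, 0.1900)

F = (-0.9000, -2.7000, -2.1000)
τ = (0.0900, 0.0100, 0.1900)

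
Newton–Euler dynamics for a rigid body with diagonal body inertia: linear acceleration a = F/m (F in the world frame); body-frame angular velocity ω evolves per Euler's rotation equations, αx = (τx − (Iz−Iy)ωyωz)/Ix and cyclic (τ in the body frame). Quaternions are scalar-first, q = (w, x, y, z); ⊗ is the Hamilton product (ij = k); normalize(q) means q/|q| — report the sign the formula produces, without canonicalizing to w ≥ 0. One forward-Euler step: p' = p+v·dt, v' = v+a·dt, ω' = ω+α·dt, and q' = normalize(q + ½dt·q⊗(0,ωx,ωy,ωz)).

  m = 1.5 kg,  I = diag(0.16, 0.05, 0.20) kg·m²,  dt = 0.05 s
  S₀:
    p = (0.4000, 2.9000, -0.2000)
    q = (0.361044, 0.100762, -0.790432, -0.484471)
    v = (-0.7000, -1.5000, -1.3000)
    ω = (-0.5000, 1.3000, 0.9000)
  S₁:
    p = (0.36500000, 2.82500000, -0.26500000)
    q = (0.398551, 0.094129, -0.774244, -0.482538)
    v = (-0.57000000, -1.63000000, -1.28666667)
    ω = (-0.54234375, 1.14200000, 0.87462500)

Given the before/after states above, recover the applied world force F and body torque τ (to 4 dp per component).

F = (3.9000, -3.9000, 0.4000)
τ = (0.0400, -0.1400, -0.0300)

rate change Δω = (-0.04234375, -0.15800000, -0.02537500)
τ = I·(Δω/dt) + ω₀×(Iω₀) = (0.0400, -0.1400, -0.0300)
Δv = v₁−v₀ = (0.13000000, -0.13000000, 0.01333333)
F = m·Δv/dt = (3.9000, -3.9000, 0.4000)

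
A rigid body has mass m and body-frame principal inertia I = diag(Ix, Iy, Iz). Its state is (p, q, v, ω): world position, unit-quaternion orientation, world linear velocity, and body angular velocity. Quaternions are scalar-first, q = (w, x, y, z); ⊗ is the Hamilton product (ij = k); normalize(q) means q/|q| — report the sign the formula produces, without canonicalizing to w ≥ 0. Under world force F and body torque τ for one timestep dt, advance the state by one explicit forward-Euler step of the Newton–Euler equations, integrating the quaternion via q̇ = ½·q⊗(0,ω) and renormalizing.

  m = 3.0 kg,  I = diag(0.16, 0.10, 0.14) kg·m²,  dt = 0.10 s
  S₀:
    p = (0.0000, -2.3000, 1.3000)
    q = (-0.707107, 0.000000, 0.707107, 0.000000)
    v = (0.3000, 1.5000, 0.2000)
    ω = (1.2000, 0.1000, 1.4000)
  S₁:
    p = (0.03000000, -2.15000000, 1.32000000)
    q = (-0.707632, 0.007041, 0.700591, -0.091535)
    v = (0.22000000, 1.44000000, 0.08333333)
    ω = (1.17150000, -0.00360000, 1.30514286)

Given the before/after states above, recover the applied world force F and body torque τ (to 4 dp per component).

F = (-2.4000, -1.8000, -3.5000)
τ = (-0.0400, -0.0700, -0.1400)

velocity change Δv = (-0.08000000, -0.06000000, -0.11666667)
F = m·Δv/dt = (-2.4000, -1.8000, -3.5000)
ω₁ − ω₀ = (-0.02850000, -0.10360000, -0.09485714)
applied torque τ = (-0.0400, -0.0700, -0.1400)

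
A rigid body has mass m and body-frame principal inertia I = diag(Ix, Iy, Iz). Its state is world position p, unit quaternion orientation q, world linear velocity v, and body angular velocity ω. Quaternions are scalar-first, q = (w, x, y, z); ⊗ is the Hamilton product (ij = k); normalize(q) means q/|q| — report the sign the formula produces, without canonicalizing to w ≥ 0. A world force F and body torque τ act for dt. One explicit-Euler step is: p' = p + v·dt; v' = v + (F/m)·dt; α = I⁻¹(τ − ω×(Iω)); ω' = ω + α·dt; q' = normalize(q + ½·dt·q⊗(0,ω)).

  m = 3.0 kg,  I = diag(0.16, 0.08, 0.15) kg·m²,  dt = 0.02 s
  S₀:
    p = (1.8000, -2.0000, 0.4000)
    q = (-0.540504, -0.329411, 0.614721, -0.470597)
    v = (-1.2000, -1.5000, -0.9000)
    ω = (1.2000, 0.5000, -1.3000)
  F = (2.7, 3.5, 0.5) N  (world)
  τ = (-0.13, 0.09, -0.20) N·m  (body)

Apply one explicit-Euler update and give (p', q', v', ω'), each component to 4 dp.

ω×(Iω) gyroscopic = (-0.0455, -0.0156, -0.0480)
angular accel α = (-0.5281, 1.3200, -1.0133)
ω' = ω + α·dt = (1.1894, 0.5264, -1.3203)
Hamilton product q⊗(0,ω) = (-0.5238434, -1.2124436, -1.2632027, -0.1997155)
q' = normalize(q + ½dt·q⊗(0,ω)) = (-0.5457, -0.3415, 0.6020, -0.4725)
p' = p + v·dt = (1.7760, -2.0300, 0.3820)
v + (F/m)dt = (-1.1820, -1.4767, -0.8967)

p' = (1.7760, -2.0300, 0.3820)
q' = (-0.5457, -0.3415, 0.6020, -0.4725)
v' = (-1.1820, -1.4767, -0.8967)
ω' = (1.1894, 0.5264, -1.3203)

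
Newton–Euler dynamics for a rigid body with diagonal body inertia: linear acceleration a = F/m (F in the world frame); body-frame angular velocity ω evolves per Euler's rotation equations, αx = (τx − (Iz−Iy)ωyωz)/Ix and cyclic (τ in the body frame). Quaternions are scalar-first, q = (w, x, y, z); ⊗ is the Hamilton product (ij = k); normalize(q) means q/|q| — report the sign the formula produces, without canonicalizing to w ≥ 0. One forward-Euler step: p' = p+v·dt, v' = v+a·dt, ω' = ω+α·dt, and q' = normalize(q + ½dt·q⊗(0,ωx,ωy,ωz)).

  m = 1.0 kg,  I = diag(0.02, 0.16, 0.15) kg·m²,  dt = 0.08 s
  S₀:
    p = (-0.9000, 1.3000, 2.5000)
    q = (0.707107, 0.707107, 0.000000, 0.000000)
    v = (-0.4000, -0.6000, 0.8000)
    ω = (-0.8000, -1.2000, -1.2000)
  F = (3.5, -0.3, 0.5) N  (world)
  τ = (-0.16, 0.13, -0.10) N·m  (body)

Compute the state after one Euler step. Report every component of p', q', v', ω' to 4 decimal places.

p' = (-0.9320, 1.2520, 2.5640)
q' = (0.7277, 0.6826, 0.0000, -0.0677)
v' = (-0.1200, -0.6240, 0.8400)
ω' = (-1.3824, -1.0726, -1.3250)

gyro term ω×Iω = (-0.0144, -0.1248, 0.1344)
angular accel α = (-7.2800, 1.5925, -1.5627)
ω + α·dt = (-1.3824, -1.0726, -1.3250)
Hamilton product q⊗(0,ω) = (0.5656856, -0.5656856, 0.0000000, -1.6970568)
q + ½dt·q⊗(0,ω), renormalized = (0.7277, 0.6826, 0.0000, -0.0677)
p' = p + v·dt = (-0.9320, 1.2520, 2.5640)
v + (F/m)dt = (-0.1200, -0.6240, 0.8400)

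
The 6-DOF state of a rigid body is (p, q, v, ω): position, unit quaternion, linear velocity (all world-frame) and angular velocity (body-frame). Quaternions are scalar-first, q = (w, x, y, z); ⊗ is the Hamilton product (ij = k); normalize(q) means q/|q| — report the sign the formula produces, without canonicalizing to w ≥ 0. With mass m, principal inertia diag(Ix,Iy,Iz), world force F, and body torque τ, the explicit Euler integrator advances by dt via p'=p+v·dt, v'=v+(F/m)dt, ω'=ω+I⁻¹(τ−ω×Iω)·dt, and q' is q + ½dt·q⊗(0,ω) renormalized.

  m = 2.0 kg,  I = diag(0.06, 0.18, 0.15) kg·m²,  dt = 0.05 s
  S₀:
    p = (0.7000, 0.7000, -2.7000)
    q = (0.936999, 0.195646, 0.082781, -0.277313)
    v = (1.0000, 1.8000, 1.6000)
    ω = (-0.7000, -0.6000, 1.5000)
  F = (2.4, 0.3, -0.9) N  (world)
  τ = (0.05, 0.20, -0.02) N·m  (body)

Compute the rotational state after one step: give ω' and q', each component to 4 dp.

ω' = (-0.6808, -0.5707, 1.4765)
q' = (0.9511, 0.1780, 0.0662, -0.2434)

(τ − ω×Iω)/I = (0.3833, 0.5861, -0.4693)
ω + α·dt = (-0.6808, -0.5707, 1.4765)
Hamilton product q⊗(0,ω) = (0.6025903, -0.6981156, -0.6615493, 1.3460576)
q' = normalize(q + ½dt·q⊗(0,ω)) = (0.9511, 0.1780, 0.0662, -0.2434)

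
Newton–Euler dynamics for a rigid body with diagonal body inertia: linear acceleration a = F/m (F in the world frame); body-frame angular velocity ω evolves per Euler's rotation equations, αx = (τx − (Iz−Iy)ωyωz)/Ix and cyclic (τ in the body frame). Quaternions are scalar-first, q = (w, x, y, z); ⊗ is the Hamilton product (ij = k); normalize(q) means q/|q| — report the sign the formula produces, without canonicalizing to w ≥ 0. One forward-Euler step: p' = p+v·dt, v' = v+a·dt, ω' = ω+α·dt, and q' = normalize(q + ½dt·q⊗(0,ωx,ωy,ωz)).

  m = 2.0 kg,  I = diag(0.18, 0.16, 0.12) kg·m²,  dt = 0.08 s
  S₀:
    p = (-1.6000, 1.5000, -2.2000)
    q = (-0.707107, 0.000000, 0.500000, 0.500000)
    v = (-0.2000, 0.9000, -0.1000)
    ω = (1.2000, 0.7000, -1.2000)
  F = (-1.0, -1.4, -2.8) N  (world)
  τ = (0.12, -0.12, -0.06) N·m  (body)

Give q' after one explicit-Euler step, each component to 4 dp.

q⊗(0,ω) = (0.2500000, -1.7985284, 0.1050251, 0.2485284)
q' = normalize(q + ½dt·q⊗(0,ω)) = (-0.6952, -0.0717, 0.5028, 0.5086)

q' = (-0.6952, -0.0717, 0.5028, 0.5086)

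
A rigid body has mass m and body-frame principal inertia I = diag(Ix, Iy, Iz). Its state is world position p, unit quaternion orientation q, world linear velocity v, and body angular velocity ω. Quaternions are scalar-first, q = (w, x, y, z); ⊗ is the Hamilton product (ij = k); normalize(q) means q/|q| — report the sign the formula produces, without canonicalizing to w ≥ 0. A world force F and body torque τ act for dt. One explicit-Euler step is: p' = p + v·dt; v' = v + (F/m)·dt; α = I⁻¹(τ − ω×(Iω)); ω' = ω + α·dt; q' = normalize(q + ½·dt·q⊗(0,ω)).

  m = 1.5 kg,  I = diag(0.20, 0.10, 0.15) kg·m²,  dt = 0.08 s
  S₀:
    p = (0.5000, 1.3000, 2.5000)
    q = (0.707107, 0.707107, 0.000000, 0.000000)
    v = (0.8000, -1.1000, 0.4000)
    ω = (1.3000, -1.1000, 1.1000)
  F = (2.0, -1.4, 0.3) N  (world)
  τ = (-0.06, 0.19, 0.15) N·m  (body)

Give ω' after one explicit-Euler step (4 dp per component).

ω' = (1.3002, -1.0052, 1.1037)

(τ − ω×Iω)/I = (0.0025, 1.1850, 0.0467)
ω' = ω + α·dt = (1.3002, -1.0052, 1.1037)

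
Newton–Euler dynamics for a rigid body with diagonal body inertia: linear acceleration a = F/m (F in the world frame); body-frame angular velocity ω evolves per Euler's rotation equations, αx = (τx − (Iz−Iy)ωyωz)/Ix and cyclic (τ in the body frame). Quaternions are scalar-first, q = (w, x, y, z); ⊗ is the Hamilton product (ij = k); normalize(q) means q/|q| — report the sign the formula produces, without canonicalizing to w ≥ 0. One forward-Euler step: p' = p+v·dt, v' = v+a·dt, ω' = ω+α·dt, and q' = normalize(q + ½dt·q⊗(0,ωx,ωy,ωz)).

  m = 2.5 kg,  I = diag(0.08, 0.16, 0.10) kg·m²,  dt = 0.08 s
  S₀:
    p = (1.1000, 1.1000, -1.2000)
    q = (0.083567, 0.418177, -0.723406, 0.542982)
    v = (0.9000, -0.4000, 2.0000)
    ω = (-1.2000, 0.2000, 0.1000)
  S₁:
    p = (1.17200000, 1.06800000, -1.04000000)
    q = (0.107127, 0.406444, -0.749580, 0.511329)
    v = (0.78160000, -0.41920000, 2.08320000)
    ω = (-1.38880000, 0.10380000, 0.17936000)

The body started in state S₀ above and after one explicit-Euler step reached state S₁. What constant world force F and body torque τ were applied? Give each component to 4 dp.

Δω = ω₁−ω₀ = (-0.18880000, -0.09620000, 0.07936000)
ω₀×(Iω₀) = (-0.0012, 0.0024, -0.0192)
I·α + gyro = (-0.1900, -0.1900, 0.0800)
Δv = v₁−v₀ = (-0.11840000, -0.01920000, 0.08320000)
F = m·Δv/dt = (-3.7000, -0.6000, 2.6000)

F = (-3.7000, -0.6000, 2.6000)
τ = (-0.1900, -0.1900, 0.0800)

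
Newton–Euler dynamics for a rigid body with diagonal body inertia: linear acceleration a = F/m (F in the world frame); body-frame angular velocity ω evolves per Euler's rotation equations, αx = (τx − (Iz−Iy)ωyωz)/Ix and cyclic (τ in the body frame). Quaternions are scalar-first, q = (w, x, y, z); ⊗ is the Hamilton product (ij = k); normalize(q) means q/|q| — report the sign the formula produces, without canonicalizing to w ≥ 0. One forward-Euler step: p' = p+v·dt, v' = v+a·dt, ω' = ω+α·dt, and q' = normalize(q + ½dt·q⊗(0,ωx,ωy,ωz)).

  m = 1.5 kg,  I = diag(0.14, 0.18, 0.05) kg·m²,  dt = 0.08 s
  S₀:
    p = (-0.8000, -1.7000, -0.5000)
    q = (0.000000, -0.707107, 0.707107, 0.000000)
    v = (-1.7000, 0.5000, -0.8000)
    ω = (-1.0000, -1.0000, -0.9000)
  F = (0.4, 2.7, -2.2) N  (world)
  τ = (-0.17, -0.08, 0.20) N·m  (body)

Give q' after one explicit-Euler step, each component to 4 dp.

Hamilton product q⊗(0,ω) = (0.0000000, -0.6363963, -0.6363963, 1.4142140)
updated quaternion q' = (0.0000, -0.7309, 0.6801, 0.0564)

q' = (0.0000, -0.7309, 0.6801, 0.0564)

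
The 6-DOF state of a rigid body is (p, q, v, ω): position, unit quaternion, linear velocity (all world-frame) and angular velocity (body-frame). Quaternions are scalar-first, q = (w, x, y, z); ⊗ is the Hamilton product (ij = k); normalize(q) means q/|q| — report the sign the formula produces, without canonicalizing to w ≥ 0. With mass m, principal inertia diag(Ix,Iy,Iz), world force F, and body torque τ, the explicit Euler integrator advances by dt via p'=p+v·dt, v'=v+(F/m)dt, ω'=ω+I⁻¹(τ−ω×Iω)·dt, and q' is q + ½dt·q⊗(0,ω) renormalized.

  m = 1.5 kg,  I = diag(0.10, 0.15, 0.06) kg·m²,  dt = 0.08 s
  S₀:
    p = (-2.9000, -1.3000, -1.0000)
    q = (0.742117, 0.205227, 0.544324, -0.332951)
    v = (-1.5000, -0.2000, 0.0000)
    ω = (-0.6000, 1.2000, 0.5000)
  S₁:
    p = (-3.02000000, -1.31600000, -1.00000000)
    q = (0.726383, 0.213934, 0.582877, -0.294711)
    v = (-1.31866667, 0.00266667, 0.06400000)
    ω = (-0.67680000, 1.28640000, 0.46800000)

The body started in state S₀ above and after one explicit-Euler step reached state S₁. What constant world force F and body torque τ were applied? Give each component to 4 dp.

ω₁ − ω₀ = (-0.07680000, 0.08640000, -0.03200000)
precession coupling = (-0.0540, -0.0120, -0.0360)
τ = I·(Δω/dt) + ω₀×(Iω₀) = (-0.1500, 0.1500, -0.0600)
Δv = v₁−v₀ = (0.18133333, 0.20266667, 0.06400000)
F = m·Δv/dt = (3.4000, 3.8000, 1.2000)

F = (3.4000, 3.8000, 1.2000)
τ = (-0.1500, 0.1500, -0.0600)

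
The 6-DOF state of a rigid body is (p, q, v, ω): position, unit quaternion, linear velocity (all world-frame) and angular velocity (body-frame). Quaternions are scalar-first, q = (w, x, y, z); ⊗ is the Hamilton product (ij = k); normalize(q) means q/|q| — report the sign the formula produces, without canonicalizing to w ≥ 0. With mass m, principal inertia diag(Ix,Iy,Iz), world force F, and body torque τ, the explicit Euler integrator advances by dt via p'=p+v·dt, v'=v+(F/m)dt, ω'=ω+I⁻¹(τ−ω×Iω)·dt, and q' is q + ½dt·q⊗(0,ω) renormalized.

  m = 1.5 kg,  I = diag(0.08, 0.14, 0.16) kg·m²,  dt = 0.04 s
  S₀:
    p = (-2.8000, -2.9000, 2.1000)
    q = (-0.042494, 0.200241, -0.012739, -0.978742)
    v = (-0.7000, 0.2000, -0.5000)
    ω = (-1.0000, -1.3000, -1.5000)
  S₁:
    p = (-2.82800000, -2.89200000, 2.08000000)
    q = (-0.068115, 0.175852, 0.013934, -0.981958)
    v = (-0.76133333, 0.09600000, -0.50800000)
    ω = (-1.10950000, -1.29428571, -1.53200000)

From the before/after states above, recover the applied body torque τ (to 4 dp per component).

τ = (-0.1800, -0.1000, -0.0500)

ω₁ − ω₀ = (-0.10950000, 0.00571429, -0.03200000)
applied torque τ = (-0.1800, -0.1000, -0.0500)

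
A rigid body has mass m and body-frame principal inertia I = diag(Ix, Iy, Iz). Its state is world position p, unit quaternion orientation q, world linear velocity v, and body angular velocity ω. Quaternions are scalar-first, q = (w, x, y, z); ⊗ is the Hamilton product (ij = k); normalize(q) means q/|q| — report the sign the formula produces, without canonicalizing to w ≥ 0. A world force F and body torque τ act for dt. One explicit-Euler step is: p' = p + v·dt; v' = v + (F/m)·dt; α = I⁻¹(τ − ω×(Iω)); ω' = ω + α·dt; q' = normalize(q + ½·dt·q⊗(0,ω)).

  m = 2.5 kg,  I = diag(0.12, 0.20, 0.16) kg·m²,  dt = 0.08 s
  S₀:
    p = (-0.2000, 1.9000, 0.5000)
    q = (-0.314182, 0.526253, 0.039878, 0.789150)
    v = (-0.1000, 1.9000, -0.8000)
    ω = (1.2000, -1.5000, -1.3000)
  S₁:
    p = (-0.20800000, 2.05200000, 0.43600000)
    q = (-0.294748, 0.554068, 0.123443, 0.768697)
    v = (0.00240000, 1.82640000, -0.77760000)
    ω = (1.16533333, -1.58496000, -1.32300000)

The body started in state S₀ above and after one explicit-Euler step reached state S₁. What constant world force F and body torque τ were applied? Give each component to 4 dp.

F = (3.2000, -2.3000, 0.7000)
τ = (-0.1300, -0.1500, -0.1900)

velocity change Δv = (0.10240000, -0.07360000, 0.02240000)
m·(v₁−v₀)/dt = (3.2000, -2.3000, 0.7000)
rate change Δω = (-0.03466667, -0.08496000, -0.02300000)
ω₀×(Iω₀) = (-0.0780, 0.0624, -0.1440)
I·α + gyro = (-0.1300, -0.1500, -0.1900)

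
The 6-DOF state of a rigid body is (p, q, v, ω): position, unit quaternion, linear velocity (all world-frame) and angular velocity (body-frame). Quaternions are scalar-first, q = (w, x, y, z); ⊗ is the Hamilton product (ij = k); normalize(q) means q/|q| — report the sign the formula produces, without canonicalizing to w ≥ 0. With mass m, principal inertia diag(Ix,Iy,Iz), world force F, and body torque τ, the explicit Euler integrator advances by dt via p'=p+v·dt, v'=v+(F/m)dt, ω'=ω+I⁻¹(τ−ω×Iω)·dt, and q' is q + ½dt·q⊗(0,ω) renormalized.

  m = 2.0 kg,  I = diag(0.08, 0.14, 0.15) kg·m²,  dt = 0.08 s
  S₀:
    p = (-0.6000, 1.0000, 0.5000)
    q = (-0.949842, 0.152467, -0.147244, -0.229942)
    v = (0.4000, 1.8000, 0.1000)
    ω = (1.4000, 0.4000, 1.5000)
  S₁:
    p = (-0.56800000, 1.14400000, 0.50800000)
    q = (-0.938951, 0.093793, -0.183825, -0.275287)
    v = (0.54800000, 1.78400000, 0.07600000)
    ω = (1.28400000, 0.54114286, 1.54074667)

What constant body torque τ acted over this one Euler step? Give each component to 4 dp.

ω₁ − ω₀ = (-0.11600000, 0.14114286, 0.04074667)
precession coupling = (0.0060, -0.1470, 0.0336)
applied torque τ = (-0.1100, 0.1000, 0.1100)

τ = (-0.1100, 0.1000, 0.1100)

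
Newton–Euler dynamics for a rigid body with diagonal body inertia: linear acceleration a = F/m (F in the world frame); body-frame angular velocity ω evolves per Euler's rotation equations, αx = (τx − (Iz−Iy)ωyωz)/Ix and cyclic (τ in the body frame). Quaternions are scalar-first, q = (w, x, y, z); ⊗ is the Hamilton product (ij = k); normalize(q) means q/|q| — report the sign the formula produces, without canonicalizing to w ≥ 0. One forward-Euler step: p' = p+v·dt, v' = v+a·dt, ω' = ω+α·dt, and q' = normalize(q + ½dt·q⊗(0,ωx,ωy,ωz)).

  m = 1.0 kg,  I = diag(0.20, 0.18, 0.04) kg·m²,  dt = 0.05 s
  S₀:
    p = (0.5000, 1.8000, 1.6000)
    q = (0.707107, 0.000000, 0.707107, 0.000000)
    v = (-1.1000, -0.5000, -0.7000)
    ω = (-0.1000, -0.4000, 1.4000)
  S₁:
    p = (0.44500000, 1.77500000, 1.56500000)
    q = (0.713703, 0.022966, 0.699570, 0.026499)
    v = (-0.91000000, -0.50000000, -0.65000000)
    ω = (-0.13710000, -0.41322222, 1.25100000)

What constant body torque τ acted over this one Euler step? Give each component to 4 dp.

ω₁ − ω₀ = (-0.03710000, -0.01322222, -0.14900000)
τ = I·(Δω/dt) + ω₀×(Iω₀) = (-0.0700, -0.0700, -0.1200)

τ = (-0.0700, -0.0700, -0.1200)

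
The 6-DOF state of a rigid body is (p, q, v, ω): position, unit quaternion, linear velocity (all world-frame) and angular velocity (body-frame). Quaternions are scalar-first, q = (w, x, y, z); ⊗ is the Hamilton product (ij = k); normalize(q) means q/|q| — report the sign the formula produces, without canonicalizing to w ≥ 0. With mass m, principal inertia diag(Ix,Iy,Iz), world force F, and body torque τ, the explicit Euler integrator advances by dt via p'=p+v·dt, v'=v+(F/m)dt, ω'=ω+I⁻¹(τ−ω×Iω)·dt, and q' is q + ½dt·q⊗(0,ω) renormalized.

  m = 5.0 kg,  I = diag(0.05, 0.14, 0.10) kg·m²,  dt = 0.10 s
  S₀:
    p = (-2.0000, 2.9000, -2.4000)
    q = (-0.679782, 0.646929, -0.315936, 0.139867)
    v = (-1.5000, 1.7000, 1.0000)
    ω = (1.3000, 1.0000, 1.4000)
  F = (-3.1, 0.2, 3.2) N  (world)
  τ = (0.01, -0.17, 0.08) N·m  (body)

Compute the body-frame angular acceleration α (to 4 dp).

α = (1.3200, -0.5643, -0.3700)

gyro term ω×Iω = (-0.0560, -0.0910, 0.1170)
(τ − ω×Iω)/I = (1.3200, -0.5643, -0.3700)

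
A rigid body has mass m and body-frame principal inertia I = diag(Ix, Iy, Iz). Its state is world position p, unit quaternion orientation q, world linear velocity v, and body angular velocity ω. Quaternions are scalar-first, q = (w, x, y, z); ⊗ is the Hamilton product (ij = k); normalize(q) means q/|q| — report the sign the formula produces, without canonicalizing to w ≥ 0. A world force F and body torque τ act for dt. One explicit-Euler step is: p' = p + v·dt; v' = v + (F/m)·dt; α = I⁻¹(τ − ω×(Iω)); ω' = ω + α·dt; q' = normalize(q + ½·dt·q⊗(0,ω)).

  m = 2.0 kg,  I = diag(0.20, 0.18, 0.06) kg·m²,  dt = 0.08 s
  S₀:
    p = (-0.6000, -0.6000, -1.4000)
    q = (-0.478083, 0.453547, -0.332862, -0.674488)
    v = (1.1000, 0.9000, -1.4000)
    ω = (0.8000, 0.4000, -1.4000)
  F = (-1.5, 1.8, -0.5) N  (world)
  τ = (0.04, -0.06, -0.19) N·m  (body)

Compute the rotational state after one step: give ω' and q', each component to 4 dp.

α = I⁻¹(τ − ω×Iω) = (-0.1360, 0.5378, -3.0600)
ω + α·dt = (0.7891, 0.4430, -1.6448)
q⊗(0,ω) = (-1.1739760, 0.3533356, -0.0958578, 1.1170246)
updated quaternion q' = (-0.5239, 0.4667, -0.3360, -0.6284)

ω' = (0.7891, 0.4430, -1.6448)
q' = (-0.5239, 0.4667, -0.3360, -0.6284)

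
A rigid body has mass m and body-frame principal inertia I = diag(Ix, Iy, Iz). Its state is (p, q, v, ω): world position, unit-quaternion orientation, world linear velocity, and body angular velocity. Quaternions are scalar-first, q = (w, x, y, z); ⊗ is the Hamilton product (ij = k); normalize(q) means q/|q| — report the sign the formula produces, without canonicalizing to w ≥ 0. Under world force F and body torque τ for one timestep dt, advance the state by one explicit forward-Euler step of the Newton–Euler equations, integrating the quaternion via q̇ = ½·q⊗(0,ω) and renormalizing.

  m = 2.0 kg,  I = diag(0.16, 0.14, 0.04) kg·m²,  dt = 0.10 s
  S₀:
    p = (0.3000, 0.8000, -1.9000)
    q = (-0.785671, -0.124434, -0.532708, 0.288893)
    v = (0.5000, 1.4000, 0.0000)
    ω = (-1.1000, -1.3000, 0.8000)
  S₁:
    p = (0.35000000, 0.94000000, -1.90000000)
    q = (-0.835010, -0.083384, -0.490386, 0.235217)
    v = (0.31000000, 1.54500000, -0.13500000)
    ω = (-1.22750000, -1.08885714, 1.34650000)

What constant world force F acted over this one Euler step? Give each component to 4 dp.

F = (-3.8000, 2.9000, -2.7000)

Δv = v₁−v₀ = (-0.19000000, 0.14500000, -0.13500000)
F = m·Δv/dt = (-3.8000, 2.9000, -2.7000)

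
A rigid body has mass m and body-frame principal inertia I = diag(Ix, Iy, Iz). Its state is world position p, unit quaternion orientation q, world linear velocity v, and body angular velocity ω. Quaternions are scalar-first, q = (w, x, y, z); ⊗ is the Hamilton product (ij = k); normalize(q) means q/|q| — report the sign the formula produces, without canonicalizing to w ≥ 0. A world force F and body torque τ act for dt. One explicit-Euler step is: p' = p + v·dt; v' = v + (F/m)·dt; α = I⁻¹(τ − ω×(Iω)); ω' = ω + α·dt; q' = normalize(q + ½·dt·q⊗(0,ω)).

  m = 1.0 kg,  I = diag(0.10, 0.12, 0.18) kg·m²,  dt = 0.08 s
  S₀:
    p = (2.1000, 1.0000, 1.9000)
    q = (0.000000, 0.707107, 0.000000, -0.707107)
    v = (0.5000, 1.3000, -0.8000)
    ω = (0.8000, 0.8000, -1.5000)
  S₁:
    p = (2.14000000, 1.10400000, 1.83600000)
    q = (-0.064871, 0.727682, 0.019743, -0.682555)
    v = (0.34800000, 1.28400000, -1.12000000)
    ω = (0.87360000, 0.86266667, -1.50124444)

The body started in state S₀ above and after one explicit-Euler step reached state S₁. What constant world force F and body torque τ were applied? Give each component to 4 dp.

F = (-1.9000, -0.2000, -4.0000)
τ = (0.0200, 0.1900, 0.0100)

velocity change Δv = (-0.15200000, -0.01600000, -0.32000000)
applied force F = (-1.9000, -0.2000, -4.0000)
ω₁ − ω₀ = (0.07360000, 0.06266667, -0.00124444)
gyro term ω₀×Iω₀ = (-0.0720, 0.0960, 0.0128)
I·α + gyro = (0.0200, 0.1900, 0.0100)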